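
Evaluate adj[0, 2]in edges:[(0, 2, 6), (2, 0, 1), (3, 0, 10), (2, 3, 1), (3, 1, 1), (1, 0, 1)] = 6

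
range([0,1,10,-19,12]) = 31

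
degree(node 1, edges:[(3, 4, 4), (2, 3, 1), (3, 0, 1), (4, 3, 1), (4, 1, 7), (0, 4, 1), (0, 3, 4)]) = 1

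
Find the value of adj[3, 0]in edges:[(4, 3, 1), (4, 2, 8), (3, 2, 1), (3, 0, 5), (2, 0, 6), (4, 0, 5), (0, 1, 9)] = 5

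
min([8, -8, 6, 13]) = -8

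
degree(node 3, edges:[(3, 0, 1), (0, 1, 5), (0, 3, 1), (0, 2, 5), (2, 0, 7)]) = incident: (3,0), (0,3)
= 2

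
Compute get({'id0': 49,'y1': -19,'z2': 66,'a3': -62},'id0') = 49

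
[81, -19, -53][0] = 81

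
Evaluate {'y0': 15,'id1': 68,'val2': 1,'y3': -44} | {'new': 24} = {'y0': 15, 'id1': 68, 'val2': 1, 'y3': -44, 'new': 24}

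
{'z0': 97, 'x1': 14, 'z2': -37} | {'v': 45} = {'z0': 97, 'x1': 14, 'z2': -37, 'v': 45}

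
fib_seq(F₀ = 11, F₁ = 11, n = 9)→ [11, 11, 22, 33, 55, 88, 143, 231, 374]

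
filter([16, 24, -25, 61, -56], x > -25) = keep x where x > -25: 16✓, 24✓, -25✗, 61✓, -56✗
= [16, 24, 61]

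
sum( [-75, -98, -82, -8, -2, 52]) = (-75) + (-98) + (-82) + (-8) + (-2) + 52
= -213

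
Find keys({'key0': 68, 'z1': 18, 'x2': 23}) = ['key0', 'z1', 'x2']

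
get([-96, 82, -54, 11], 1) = 82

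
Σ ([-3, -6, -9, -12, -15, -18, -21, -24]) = -108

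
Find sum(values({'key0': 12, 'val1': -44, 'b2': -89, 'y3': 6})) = -115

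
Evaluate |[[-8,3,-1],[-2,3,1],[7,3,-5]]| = 162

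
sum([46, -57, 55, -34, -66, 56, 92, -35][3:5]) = -100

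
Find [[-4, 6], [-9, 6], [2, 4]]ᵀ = [[-4, -9, 2], [6, 6, 4]]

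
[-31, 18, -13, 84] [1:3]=[18, -13]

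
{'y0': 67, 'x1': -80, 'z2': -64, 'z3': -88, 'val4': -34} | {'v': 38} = {'y0': 67, 'x1': -80, 'z2': -64, 'z3': -88, 'val4': -34, 'v': 38}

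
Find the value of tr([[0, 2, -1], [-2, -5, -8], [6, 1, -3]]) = diagonal: 0 + (-5) + (-3)
= -8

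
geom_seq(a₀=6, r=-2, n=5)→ a_0 = 6*(-2)^0 = 6
a_1 = 6*(-2)^1 = -12
a_2 = 6*(-2)^2 = 24
...
= [6, -12, 24, -48, 96]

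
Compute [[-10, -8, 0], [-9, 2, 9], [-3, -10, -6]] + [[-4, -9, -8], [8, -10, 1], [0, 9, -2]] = [[-14, -17, -8], [-1, -8, 10], [-3, -1, -8]]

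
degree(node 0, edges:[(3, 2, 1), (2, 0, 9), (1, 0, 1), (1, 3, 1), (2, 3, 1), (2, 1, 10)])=incident: (2,0), (1,0)
= 2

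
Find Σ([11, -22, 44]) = 11 + -22 + 44
= 33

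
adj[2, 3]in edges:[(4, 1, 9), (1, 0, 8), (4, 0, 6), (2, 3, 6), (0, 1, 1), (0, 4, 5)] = 6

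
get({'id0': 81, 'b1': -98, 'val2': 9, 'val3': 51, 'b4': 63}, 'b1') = -98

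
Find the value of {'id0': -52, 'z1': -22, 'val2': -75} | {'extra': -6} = {'id0': -52, 'z1': -22, 'val2': -75, 'extra': -6}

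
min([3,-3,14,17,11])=-3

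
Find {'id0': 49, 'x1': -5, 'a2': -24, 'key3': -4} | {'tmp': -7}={'id0': 49, 'x1': -5, 'a2': -24, 'key3': -4, 'tmp': -7}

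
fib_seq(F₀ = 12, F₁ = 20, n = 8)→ [12, 20, 32, 52, 84, 136, 220, 356]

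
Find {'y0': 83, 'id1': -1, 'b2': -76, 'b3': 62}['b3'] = 62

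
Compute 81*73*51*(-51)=-15379713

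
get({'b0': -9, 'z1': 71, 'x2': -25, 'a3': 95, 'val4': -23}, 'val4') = -23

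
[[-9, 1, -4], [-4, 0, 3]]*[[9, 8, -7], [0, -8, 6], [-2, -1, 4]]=[[-73, -76, 53], [-42, -35, 40]]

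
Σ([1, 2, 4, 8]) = 15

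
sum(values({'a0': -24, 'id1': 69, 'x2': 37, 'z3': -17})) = 65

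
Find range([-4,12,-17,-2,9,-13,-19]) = 31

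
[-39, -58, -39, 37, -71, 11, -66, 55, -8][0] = -39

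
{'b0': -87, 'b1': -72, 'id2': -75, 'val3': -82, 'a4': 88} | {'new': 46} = {'b0': -87, 'b1': -72, 'id2': -75, 'val3': -82, 'a4': 88, 'new': 46}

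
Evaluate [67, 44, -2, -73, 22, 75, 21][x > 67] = keep x where x > 67: 67✗, 44✗, -2✗, -73✗, 22✗, 75✓, 21✗
= [75]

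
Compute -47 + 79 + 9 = 41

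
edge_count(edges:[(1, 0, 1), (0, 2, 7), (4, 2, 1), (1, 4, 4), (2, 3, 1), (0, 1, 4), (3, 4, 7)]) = 7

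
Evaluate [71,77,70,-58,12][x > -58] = [71, 77, 70, 12]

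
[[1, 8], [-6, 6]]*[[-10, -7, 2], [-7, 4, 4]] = [[-66, 25, 34], [18, 66, 12]]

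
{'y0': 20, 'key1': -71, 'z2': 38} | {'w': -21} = {'y0': 20, 'key1': -71, 'z2': 38, 'w': -21}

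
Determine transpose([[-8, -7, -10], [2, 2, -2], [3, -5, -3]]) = [[-8, 2, 3], [-7, 2, -5], [-10, -2, -3]]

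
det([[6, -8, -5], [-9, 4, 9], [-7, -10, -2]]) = (1)*(6)*det([[4, 9], [-10, -2]]) + (-1)*(-8)*det([[-9, 9], [-7, -2]]) + (1)*(-5)*det([[-9, 4], [-7, -10]])
= 492 + 648 + -590
= 550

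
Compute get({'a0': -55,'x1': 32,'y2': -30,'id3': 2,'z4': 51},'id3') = 2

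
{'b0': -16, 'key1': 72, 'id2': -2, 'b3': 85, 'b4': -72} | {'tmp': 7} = {'b0': -16, 'key1': 72, 'id2': -2, 'b3': 85, 'b4': -72, 'tmp': 7}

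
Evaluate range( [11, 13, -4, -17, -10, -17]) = 30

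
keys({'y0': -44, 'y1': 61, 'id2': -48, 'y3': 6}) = ['y0', 'y1', 'id2', 'y3']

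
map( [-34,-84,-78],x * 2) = [-68, -168, -156]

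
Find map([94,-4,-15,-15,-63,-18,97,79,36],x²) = [8836, 16, 225, 225, 3969, 324, 9409, 6241, 1296]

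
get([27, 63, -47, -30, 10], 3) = -30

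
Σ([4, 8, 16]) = 4 + 8 + 16
= 28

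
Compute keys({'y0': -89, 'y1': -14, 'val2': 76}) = ['y0', 'y1', 'val2']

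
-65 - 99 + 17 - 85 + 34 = -198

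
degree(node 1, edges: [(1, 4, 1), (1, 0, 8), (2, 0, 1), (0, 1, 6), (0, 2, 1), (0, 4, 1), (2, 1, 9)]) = incident: (1,4), (1,0), (0,1), (2,1)
= 4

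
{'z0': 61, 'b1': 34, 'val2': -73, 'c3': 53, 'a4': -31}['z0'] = 61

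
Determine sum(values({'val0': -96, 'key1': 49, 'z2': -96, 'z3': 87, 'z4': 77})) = (-96) + 49 + (-96) + 87 + 77
= 21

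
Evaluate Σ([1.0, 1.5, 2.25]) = 1.0 + 1.5 + 2.25
= 4.75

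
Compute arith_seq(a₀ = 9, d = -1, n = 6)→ a_0 = 9 + 0*-1 = 9
a_1 = 9 + 1*-1 = 8
a_2 = 9 + 2*-1 = 7
...
= [9, 8, 7, 6, 5, 4]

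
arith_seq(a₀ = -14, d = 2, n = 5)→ [-14, -12, -10, -8, -6]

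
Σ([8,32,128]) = 168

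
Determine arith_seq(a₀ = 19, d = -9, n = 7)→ a_0 = 19 + 0*-9 = 19
a_1 = 19 + 1*-9 = 10
a_2 = 19 + 2*-9 = 1
...
= [19, 10, 1, -8, -17, -26, -35]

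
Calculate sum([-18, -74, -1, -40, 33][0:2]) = slice → [-18, -74]
(-18) + (-74)
= -92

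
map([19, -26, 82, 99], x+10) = 19+10=29, -26+10=-16, 82+10=92, 99+10=109
= [29, -16, 92, 109]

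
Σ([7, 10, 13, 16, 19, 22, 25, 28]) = 7 + 10 + 13 + 16 + 19 + 22 + 25 + 28
= 140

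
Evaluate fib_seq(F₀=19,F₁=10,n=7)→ [19, 10, 29, 39, 68, 107, 175]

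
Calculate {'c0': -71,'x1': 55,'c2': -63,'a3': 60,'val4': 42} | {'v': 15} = {'c0': -71, 'x1': 55, 'c2': -63, 'a3': 60, 'val4': 42, 'v': 15}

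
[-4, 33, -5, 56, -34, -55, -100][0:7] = [-4, 33, -5, 56, -34, -55, -100]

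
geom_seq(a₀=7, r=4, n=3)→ a_0 = 7*4^0 = 7
a_1 = 7*4^1 = 28
a_2 = 7*4^2 = 112
= [7, 28, 112]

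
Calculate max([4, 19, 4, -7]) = 19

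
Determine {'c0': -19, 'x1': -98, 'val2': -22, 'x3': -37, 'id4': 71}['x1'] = -98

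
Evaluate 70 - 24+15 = 61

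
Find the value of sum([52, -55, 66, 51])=52 + (-55) + 66 + 51
= 114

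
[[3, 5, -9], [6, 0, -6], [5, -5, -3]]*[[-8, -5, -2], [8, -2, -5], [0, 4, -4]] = [[16, -61, 5], [-48, -54, 12], [-80, -27, 27]]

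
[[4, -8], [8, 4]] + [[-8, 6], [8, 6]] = [[-4, -2], [16, 10]]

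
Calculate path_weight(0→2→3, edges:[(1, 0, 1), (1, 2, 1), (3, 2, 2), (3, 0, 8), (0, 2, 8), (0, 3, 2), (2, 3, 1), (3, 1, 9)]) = 9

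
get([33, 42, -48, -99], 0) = 33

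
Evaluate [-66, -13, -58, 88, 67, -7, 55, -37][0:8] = [-66, -13, -58, 88, 67, -7, 55, -37]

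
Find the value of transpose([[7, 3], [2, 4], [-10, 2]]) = [[7, 2, -10], [3, 4, 2]]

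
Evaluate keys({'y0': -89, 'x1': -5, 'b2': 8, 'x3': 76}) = ['y0', 'x1', 'b2', 'x3']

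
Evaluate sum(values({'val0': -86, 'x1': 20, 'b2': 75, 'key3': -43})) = -34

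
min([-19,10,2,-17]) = -19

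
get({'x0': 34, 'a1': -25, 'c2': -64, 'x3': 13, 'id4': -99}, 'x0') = 34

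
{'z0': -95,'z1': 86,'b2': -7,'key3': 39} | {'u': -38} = {'z0': -95, 'z1': 86, 'b2': -7, 'key3': 39, 'u': -38}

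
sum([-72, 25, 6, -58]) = (-72) + 25 + 6 + (-58)
= -99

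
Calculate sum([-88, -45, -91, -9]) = (-88) + (-45) + (-91) + (-9)
= -233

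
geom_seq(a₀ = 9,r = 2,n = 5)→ a_0 = 9*2^0 = 9
a_1 = 9*2^1 = 18
a_2 = 9*2^2 = 36
...
= [9, 18, 36, 72, 144]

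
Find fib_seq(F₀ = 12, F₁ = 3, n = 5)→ [12, 3, 15, 18, 33]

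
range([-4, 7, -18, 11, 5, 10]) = 29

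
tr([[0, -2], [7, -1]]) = -1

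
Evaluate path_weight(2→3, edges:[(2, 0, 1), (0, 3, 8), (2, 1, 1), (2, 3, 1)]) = w(2→3)=1
= 1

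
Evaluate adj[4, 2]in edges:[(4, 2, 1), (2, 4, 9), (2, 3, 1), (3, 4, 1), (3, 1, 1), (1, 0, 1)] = 1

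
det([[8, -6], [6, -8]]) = (8)*(-8) - (-6)*(6)
= -28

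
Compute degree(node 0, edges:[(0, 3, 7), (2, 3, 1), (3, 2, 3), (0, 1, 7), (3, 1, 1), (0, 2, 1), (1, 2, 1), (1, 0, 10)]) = 4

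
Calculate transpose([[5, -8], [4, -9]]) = [[5, 4], [-8, -9]]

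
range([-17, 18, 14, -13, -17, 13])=35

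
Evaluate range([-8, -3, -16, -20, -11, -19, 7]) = 27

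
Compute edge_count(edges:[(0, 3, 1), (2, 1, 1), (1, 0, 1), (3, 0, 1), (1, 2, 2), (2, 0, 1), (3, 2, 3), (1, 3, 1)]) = 8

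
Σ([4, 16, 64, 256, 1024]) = 1364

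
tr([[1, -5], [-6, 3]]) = 4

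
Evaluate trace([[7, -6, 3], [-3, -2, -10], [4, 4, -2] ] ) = 3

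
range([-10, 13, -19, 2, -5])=32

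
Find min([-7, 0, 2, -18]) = -18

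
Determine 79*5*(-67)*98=-2593570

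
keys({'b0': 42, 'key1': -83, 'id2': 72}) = ['b0', 'key1', 'id2']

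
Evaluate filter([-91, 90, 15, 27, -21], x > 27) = keep x where x > 27: -91✗, 90✓, 15✗, 27✗, -21✗
= [90]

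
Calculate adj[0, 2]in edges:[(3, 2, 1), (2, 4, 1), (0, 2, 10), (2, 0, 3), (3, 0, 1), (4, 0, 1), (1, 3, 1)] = 10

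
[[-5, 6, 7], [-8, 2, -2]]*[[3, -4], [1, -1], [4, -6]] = C[0][0] = (-5)*(3) + (6)*(1) + (7)*(4) = 19
C[0][1] = (-5)*(-4) + (6)*(-1) + (7)*(-6) = -28
C[1][0] = (-8)*(3) + (2)*(1) + (-2)*(4) = -30
C[1][1] = (-8)*(-4) + (2)*(-1) + (-2)*(-6) = 42
= [[19, -28], [-30, 42]]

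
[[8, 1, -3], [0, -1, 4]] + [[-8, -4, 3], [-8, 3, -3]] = [[0, -3, 0], [-8, 2, 1]]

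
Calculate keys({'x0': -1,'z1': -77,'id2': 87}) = ['x0', 'z1', 'id2']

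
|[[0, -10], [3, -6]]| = 30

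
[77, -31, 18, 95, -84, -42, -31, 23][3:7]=[95, -84, -42, -31]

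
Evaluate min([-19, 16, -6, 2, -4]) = -19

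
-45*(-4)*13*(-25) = -58500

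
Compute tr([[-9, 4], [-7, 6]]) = -3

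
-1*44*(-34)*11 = 16456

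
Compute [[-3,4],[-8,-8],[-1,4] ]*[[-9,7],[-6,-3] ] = [[3, -33], [120, -32], [-15, -19]]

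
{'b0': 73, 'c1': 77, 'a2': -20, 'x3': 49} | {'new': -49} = {'b0': 73, 'c1': 77, 'a2': -20, 'x3': 49, 'new': -49}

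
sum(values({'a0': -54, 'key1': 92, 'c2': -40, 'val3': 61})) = 59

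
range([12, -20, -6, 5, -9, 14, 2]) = 34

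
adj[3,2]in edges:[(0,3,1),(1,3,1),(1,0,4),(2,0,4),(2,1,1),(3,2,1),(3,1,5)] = 1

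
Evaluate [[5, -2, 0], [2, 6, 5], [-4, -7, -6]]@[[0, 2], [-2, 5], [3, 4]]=C[0][0] = (5)*(0) + (-2)*(-2) + (0)*(3) = 4
C[0][1] = (5)*(2) + (-2)*(5) + (0)*(4) = 0
C[1][0] = (2)*(0) + (6)*(-2) + (5)*(3) = 3
C[1][1] = (2)*(2) + (6)*(5) + (5)*(4) = 54
C[2][0] = (-4)*(0) + (-7)*(-2) + (-6)*(3) = -4
C[2][1] = (-4)*(2) + (-7)*(5) + (-6)*(4) = -67
= [[4, 0], [3, 54], [-4, -67]]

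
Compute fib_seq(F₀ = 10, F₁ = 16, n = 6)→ F_2 = F_1 + F_0 = 26
F_3 = F_2 + F_1 = 42
F_4 = F_3 + F_2 = 68
...
= [10, 16, 26, 42, 68, 110]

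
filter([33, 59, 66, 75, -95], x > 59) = keep x where x > 59: 33✗, 59✗, 66✓, 75✓, -95✗
= [66, 75]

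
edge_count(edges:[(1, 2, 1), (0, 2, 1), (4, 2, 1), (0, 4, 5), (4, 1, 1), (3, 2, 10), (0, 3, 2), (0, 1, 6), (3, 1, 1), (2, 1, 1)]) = 10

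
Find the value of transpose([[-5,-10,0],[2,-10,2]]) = [[-5, 2], [-10, -10], [0, 2]]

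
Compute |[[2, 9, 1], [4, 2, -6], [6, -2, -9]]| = -80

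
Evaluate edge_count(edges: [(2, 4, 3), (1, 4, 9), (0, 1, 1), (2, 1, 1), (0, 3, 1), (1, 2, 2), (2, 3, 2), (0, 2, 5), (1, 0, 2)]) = 9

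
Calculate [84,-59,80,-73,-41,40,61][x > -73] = keep x where x > -73: 84✓, -59✓, 80✓, -73✗, -41✓, 40✓, 61✓
= [84, -59, 80, -41, 40, 61]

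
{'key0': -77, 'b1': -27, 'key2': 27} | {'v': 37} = {'key0': -77, 'b1': -27, 'key2': 27, 'v': 37}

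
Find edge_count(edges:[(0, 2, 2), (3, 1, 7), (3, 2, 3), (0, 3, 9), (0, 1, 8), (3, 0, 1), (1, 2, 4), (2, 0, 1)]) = 8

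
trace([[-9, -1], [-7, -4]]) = -13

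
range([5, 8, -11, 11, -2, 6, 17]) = 28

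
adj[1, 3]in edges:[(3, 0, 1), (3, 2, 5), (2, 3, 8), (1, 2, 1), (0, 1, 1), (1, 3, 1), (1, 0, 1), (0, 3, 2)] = 1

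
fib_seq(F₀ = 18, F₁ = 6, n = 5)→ F_2 = F_1 + F_0 = 24
F_3 = F_2 + F_1 = 30
F_4 = F_3 + F_2 = 54
= [18, 6, 24, 30, 54]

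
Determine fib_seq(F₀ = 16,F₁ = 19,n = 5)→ F_2 = F_1 + F_0 = 35
F_3 = F_2 + F_1 = 54
F_4 = F_3 + F_2 = 89
= [16, 19, 35, 54, 89]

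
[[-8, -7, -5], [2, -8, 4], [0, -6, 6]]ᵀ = [[-8, 2, 0], [-7, -8, -6], [-5, 4, 6]]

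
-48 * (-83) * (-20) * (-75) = 5976000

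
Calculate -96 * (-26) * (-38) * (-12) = 1138176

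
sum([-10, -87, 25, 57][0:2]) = -97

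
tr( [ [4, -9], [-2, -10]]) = diagonal: 4 + (-10)
= -6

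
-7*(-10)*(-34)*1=-2380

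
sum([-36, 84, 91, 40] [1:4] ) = 215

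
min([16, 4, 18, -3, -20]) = -20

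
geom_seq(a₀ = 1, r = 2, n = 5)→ [1, 2, 4, 8, 16]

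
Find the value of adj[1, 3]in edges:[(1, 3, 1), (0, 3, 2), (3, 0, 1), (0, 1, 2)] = 1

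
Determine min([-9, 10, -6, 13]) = -9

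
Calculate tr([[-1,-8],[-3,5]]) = 4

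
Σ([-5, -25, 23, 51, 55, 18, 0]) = (-5) + (-25) + 23 + 51 + 55 + 18 + 0
= 117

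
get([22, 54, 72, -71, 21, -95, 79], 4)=21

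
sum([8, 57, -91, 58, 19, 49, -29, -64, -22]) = 8 + 57 + (-91) + 58 + 19 + 49 + (-29) + (-64) + (-22)
= -15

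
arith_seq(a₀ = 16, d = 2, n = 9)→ [16, 18, 20, 22, 24, 26, 28, 30, 32]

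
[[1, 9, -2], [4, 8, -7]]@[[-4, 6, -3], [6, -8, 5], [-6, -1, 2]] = C[0][0] = (1)*(-4) + (9)*(6) + (-2)*(-6) = 62
C[0][1] = (1)*(6) + (9)*(-8) + (-2)*(-1) = -64
C[0][2] = (1)*(-3) + (9)*(5) + (-2)*(2) = 38
C[1][0] = (4)*(-4) + (8)*(6) + (-7)*(-6) = 74
C[1][1] = (4)*(6) + (8)*(-8) + (-7)*(-1) = -33
C[1][2] = (4)*(-3) + (8)*(5) + (-7)*(2) = 14
= [[62, -64, 38], [74, -33, 14]]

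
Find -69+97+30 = 58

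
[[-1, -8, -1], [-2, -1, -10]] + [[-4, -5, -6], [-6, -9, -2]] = [[-5, -13, -7], [-8, -10, -12]]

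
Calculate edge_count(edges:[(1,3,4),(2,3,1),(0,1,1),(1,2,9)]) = 4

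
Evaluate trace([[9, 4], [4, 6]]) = diagonal: 9 + 6
= 15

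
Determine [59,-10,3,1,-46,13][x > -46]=keep x where x > -46: 59✓, -10✓, 3✓, 1✓, -46✗, 13✓
= [59, -10, 3, 1, 13]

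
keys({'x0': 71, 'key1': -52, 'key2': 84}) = ['x0', 'key1', 'key2']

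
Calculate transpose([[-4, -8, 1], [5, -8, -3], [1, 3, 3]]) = [[-4, 5, 1], [-8, -8, 3], [1, -3, 3]]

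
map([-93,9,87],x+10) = -93+10=-83, 9+10=19, 87+10=97
= [-83, 19, 97]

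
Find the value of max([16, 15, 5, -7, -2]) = 16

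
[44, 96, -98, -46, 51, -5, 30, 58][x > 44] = [96, 51, 58]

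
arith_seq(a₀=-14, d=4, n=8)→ [-14, -10, -6, -2, 2, 6, 10, 14]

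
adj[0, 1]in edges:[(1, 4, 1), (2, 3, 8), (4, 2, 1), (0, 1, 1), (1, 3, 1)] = 1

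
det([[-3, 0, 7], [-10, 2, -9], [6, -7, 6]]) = (1)*(-3)*det([[2, -9], [-7, 6]]) + (-1)*(0)*det([[-10, -9], [6, 6]]) + (1)*(7)*det([[-10, 2], [6, -7]])
= 153 + 0 + 406
= 559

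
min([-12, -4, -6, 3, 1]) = -12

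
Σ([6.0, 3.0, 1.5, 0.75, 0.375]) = 11.625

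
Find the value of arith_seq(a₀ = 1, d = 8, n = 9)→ a_0 = 1 + 0*8 = 1
a_1 = 1 + 1*8 = 9
a_2 = 1 + 2*8 = 17
...
= [1, 9, 17, 25, 33, 41, 49, 57, 65]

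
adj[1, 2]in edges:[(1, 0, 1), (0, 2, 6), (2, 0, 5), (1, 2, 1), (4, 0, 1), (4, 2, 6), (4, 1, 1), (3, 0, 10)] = 1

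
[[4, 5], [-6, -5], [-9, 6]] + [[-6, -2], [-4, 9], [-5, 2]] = [[-2, 3], [-10, 4], [-14, 8]]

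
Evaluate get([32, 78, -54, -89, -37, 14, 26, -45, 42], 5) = 14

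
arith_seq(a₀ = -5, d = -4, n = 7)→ [-5, -9, -13, -17, -21, -25, -29]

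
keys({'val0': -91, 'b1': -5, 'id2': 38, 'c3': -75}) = ['val0', 'b1', 'id2', 'c3']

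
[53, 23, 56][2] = 56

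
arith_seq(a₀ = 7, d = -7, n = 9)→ [7, 0, -7, -14, -21, -28, -35, -42, -49]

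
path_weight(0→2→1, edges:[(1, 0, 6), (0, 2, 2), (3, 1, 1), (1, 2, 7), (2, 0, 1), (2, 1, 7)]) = 9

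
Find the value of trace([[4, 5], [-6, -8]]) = -4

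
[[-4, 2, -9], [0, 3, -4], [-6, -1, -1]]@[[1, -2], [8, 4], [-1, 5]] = [[21, -29], [28, -8], [-13, 3]]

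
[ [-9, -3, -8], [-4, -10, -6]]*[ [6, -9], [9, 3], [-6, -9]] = C[0][0] = (-9)*(6) + (-3)*(9) + (-8)*(-6) = -33
C[0][1] = (-9)*(-9) + (-3)*(3) + (-8)*(-9) = 144
C[1][0] = (-4)*(6) + (-10)*(9) + (-6)*(-6) = -78
C[1][1] = (-4)*(-9) + (-10)*(3) + (-6)*(-9) = 60
= [[-33, 144], [-78, 60]]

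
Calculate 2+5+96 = 103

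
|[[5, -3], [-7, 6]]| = (5)*(6) - (-3)*(-7)
= 9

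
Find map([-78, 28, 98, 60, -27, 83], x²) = [6084, 784, 9604, 3600, 729, 6889]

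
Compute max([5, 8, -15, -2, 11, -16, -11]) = 11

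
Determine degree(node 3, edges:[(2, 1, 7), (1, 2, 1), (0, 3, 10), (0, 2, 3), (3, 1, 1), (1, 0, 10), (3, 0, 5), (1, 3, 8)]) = incident: (0,3), (3,1), (3,0), (1,3)
= 4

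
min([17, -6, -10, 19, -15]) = -15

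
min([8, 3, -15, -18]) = -18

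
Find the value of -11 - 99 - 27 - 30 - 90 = -257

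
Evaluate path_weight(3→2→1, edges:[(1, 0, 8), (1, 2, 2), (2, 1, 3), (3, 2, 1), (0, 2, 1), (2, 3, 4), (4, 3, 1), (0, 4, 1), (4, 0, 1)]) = 4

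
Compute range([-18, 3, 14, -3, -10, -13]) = 32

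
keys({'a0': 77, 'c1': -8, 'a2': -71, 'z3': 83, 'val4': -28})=['a0', 'c1', 'a2', 'z3', 'val4']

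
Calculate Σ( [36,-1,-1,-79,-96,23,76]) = 36 + (-1) + (-1) + (-79) + (-96) + 23 + 76
= -42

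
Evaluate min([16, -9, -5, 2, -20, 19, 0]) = -20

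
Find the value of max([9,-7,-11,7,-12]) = 9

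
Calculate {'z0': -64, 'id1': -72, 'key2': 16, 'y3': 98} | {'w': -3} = {'z0': -64, 'id1': -72, 'key2': 16, 'y3': 98, 'w': -3}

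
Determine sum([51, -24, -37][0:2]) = 27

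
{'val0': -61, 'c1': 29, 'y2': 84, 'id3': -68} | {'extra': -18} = {'val0': -61, 'c1': 29, 'y2': 84, 'id3': -68, 'extra': -18}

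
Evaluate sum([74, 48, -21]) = 74 + 48 + (-21)
= 101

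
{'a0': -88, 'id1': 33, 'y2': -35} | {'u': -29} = {'a0': -88, 'id1': 33, 'y2': -35, 'u': -29}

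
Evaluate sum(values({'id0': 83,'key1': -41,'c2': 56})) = 98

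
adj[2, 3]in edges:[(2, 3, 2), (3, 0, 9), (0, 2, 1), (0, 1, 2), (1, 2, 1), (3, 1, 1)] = 2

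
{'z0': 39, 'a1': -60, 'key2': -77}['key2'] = -77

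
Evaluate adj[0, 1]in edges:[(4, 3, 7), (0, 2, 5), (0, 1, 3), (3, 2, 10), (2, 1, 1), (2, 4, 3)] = 3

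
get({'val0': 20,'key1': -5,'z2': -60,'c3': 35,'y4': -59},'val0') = 20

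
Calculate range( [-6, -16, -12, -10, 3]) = 19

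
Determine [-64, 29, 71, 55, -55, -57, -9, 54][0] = -64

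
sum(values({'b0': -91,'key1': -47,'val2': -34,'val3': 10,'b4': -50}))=(-91) + (-47) + (-34) + 10 + (-50)
= -212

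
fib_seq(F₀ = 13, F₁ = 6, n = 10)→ [13, 6, 19, 25, 44, 69, 113, 182, 295, 477]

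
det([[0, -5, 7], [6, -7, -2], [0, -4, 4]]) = -48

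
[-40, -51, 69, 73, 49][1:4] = [-51, 69, 73]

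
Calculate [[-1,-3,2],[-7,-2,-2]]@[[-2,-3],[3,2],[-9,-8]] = [[-25, -19], [26, 33]]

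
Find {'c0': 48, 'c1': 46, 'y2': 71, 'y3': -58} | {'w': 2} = {'c0': 48, 'c1': 46, 'y2': 71, 'y3': -58, 'w': 2}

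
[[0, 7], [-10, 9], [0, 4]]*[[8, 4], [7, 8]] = [[49, 56], [-17, 32], [28, 32]]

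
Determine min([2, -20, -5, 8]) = -20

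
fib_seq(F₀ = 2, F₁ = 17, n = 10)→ [2, 17, 19, 36, 55, 91, 146, 237, 383, 620]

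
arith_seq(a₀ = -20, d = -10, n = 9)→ [-20, -30, -40, -50, -60, -70, -80, -90, -100]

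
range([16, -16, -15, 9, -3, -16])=32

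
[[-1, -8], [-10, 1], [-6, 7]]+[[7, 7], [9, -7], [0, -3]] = [[6, -1], [-1, -6], [-6, 4]]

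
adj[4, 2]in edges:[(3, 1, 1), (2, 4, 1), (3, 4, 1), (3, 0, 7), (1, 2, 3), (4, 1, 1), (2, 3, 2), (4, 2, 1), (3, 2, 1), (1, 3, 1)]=1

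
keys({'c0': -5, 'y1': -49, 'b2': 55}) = ['c0', 'y1', 'b2']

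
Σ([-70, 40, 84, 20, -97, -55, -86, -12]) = -176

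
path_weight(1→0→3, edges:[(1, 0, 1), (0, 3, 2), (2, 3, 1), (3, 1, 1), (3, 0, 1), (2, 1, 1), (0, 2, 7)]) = w(1→0)=1 + w(0→3)=2
= 3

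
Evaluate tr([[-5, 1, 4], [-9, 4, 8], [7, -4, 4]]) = diagonal: (-5) + 4 + 4
= 3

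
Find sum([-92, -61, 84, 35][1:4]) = 58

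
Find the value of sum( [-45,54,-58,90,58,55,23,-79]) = (-45) + 54 + (-58) + 90 + 58 + 55 + 23 + (-79)
= 98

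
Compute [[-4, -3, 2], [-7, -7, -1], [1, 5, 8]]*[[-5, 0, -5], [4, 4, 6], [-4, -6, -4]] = C[0][0] = (-4)*(-5) + (-3)*(4) + (2)*(-4) = 0
C[0][1] = (-4)*(0) + (-3)*(4) + (2)*(-6) = -24
C[0][2] = (-4)*(-5) + (-3)*(6) + (2)*(-4) = -6
C[1][0] = (-7)*(-5) + (-7)*(4) + (-1)*(-4) = 11
C[1][1] = (-7)*(0) + (-7)*(4) + (-1)*(-6) = -22
C[1][2] = (-7)*(-5) + (-7)*(6) + (-1)*(-4) = -3
... (3 more cells)
= [[0, -24, -6], [11, -22, -3], [-17, -28, -7]]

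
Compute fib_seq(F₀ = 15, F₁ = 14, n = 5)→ F_2 = F_1 + F_0 = 29
F_3 = F_2 + F_1 = 43
F_4 = F_3 + F_2 = 72
= [15, 14, 29, 43, 72]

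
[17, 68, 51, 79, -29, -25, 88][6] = 88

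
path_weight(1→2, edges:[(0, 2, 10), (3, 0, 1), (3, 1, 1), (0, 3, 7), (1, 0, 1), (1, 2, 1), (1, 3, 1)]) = w(1→2)=1
= 1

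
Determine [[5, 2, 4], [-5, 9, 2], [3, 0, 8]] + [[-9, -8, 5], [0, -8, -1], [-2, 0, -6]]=[[-4, -6, 9], [-5, 1, 1], [1, 0, 2]]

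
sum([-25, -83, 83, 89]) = (-25) + (-83) + 83 + 89
= 64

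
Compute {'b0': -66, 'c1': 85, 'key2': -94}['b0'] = -66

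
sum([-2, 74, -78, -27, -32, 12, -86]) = -139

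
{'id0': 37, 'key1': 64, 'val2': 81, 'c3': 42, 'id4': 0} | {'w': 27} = {'id0': 37, 'key1': 64, 'val2': 81, 'c3': 42, 'id4': 0, 'w': 27}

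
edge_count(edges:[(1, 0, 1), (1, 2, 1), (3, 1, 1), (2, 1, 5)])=4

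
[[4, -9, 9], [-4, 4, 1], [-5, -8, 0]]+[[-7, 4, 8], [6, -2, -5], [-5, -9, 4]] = [[-3, -5, 17], [2, 2, -4], [-10, -17, 4]]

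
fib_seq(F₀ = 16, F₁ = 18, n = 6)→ F_2 = F_1 + F_0 = 34
F_3 = F_2 + F_1 = 52
F_4 = F_3 + F_2 = 86
...
= [16, 18, 34, 52, 86, 138]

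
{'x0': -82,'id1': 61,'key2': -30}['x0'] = -82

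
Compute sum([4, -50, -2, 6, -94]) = -136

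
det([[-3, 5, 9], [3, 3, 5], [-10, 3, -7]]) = 314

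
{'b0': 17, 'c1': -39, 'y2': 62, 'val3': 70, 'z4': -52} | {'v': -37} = {'b0': 17, 'c1': -39, 'y2': 62, 'val3': 70, 'z4': -52, 'v': -37}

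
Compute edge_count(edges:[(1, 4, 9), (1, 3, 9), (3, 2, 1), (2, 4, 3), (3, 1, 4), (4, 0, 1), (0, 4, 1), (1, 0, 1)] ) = 8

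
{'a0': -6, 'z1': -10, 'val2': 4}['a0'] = -6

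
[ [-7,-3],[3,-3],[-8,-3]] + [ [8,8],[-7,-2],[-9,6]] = [[1, 5], [-4, -5], [-17, 3]]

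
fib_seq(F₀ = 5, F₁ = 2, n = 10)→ [5, 2, 7, 9, 16, 25, 41, 66, 107, 173]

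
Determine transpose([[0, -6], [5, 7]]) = [[0, 5], [-6, 7]]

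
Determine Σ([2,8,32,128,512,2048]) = 2 + 8 + 32 + 128 + 512 + 2048
= 2730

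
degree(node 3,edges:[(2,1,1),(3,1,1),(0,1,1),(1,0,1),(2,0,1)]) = 1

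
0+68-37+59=90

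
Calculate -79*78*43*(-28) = 7419048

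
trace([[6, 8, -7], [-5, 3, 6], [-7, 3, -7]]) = diagonal: 6 + 3 + (-7)
= 2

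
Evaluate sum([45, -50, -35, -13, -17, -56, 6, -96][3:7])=slice → [-13, -17, -56, 6]
(-13) + (-17) + (-56) + 6
= -80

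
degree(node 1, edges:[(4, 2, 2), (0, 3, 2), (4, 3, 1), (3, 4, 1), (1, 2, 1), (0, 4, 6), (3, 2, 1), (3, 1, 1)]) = incident: (1,2), (3,1)
= 2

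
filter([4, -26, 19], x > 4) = keep x where x > 4: 4✗, -26✗, 19✓
= [19]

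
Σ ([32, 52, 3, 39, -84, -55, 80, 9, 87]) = 32 + 52 + 3 + 39 + (-84) + (-55) + 80 + 9 + 87
= 163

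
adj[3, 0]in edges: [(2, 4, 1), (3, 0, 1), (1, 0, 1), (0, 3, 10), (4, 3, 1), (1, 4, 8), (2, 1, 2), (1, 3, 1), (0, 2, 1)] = 1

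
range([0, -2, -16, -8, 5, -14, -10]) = 21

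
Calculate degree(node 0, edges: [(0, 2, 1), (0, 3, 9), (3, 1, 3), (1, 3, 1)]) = 2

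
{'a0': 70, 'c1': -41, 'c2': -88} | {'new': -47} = {'a0': 70, 'c1': -41, 'c2': -88, 'new': -47}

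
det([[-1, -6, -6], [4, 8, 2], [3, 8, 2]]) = (1)*(-1)*det([[8, 2], [8, 2]]) + (-1)*(-6)*det([[4, 2], [3, 2]]) + (1)*(-6)*det([[4, 8], [3, 8]])
= 0 + 12 + -48
= -36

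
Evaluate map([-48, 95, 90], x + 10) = -48+10=-38, 95+10=105, 90+10=100
= [-38, 105, 100]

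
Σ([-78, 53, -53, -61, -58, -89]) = -286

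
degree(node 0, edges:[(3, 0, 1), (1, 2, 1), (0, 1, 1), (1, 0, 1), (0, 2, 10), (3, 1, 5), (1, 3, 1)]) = incident: (3,0), (0,1), (1,0), (0,2)
= 4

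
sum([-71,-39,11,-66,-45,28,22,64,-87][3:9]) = -84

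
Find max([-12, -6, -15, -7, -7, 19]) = 19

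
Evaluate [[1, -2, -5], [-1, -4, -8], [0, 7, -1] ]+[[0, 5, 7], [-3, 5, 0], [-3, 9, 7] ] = [[1, 3, 2], [-4, 1, -8], [-3, 16, 6]]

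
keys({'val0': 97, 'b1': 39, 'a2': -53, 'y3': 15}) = ['val0', 'b1', 'a2', 'y3']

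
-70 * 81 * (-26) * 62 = 9140040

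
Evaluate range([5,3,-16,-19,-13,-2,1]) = 24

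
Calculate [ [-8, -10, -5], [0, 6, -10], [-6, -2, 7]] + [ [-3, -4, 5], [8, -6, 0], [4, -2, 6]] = [[-11, -14, 0], [8, 0, -10], [-2, -4, 13]]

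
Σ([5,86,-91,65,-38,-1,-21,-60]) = -55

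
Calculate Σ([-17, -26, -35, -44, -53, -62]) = -237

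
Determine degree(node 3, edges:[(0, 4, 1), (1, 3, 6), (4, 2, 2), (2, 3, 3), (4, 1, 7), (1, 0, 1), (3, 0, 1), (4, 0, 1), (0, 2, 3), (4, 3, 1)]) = 4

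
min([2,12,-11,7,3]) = -11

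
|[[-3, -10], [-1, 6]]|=-28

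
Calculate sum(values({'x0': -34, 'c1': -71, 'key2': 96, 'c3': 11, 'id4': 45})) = (-34) + (-71) + 96 + 11 + 45
= 47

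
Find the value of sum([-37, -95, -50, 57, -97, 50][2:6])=slice → [-50, 57, -97, 50]
(-50) + 57 + (-97) + 50
= -40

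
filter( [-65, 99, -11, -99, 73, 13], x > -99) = [-65, 99, -11, 73, 13]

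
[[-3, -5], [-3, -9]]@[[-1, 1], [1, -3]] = [[-2, 12], [-6, 24]]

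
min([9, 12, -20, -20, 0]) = -20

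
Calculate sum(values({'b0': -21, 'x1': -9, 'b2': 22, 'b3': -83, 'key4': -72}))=(-21) + (-9) + 22 + (-83) + (-72)
= -163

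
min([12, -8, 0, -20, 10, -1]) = -20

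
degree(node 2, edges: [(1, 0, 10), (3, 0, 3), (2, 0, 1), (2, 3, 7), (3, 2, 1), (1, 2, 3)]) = incident: (2,0), (2,3), (3,2), (1,2)
= 4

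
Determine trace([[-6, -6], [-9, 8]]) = 2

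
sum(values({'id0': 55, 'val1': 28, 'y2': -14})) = 55 + 28 + (-14)
= 69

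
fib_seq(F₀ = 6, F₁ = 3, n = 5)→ [6, 3, 9, 12, 21]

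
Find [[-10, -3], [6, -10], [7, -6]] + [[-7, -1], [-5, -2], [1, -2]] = [[-17, -4], [1, -12], [8, -8]]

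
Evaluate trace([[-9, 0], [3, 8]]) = -1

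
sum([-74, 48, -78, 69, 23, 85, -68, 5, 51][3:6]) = 177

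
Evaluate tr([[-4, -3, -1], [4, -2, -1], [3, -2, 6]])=diagonal: (-4) + (-2) + 6
= 0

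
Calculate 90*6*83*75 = 3361500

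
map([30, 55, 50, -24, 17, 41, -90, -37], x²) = [900, 3025, 2500, 576, 289, 1681, 8100, 1369]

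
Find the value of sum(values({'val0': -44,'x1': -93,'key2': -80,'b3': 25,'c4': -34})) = -226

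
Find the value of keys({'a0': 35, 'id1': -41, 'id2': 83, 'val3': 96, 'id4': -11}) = ['a0', 'id1', 'id2', 'val3', 'id4']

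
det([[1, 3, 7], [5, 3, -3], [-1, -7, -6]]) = (1)*(1)*det([[3, -3], [-7, -6]]) + (-1)*(3)*det([[5, -3], [-1, -6]]) + (1)*(7)*det([[5, 3], [-1, -7]])
= -39 + 99 + -224
= -164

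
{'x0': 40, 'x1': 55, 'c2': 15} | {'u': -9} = {'x0': 40, 'x1': 55, 'c2': 15, 'u': -9}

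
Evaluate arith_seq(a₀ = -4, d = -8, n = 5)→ [-4, -12, -20, -28, -36]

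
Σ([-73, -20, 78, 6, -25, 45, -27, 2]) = (-73) + (-20) + 78 + 6 + (-25) + 45 + (-27) + 2
= -14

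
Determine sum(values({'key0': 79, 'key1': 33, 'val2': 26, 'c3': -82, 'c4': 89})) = 79 + 33 + 26 + (-82) + 89
= 145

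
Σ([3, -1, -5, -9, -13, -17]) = -42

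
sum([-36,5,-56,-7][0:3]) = -87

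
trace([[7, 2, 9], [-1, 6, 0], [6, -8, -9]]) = diagonal: 7 + 6 + (-9)
= 4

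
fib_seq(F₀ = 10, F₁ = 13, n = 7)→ [10, 13, 23, 36, 59, 95, 154]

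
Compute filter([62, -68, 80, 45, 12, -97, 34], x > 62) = keep x where x > 62: 62✗, -68✗, 80✓, 45✗, 12✗, -97✗, 34✗
= [80]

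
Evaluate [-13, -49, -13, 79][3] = 79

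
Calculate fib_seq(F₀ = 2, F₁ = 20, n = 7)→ F_2 = F_1 + F_0 = 22
F_3 = F_2 + F_1 = 42
F_4 = F_3 + F_2 = 64
...
= [2, 20, 22, 42, 64, 106, 170]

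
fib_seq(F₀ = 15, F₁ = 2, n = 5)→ [15, 2, 17, 19, 36]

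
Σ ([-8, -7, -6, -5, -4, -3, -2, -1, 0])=(-8) + (-7) + (-6) + (-5) + (-4) + (-3) + (-2) + (-1) + 0
= -36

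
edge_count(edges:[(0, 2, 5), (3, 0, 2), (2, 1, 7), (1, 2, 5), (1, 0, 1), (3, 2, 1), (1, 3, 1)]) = 7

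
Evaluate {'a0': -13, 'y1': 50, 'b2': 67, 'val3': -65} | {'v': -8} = {'a0': -13, 'y1': 50, 'b2': 67, 'val3': -65, 'v': -8}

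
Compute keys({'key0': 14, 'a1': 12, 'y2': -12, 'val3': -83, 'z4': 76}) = ['key0', 'a1', 'y2', 'val3', 'z4']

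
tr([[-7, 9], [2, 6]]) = -1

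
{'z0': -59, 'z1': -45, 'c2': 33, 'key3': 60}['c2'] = 33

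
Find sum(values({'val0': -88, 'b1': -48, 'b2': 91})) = -45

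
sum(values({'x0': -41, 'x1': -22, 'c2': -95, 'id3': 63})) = -95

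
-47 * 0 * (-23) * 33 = 0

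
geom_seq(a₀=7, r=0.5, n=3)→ a_0 = 7*0.5^0 = 7.0
a_1 = 7*0.5^1 = 3.5
a_2 = 7*0.5^2 = 1.75
= [7.0, 3.5, 1.75]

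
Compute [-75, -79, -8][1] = -79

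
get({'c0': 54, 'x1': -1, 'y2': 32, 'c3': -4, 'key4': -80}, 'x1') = -1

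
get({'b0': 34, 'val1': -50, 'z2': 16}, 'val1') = -50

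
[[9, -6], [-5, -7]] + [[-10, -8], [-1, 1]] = [[-1, -14], [-6, -6]]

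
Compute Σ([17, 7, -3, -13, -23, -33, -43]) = -91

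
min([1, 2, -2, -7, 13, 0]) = -7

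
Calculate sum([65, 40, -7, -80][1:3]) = 33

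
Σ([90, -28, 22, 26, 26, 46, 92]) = 274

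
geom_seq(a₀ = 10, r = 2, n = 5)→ a_0 = 10*2^0 = 10
a_1 = 10*2^1 = 20
a_2 = 10*2^2 = 40
...
= [10, 20, 40, 80, 160]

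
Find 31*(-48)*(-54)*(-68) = -5463936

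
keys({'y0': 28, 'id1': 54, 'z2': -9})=['y0', 'id1', 'z2']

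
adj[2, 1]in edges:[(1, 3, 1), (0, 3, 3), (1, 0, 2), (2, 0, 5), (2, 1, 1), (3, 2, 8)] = 1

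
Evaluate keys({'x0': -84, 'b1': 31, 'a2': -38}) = ['x0', 'b1', 'a2']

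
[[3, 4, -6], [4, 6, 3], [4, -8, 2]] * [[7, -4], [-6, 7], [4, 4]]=[[-27, -8], [4, 38], [84, -64]]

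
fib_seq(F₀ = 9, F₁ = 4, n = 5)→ F_2 = F_1 + F_0 = 13
F_3 = F_2 + F_1 = 17
F_4 = F_3 + F_2 = 30
= [9, 4, 13, 17, 30]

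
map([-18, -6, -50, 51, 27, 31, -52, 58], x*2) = -18*2=-36, -6*2=-12, -50*2=-100, 51*2=102, 27*2=54, 31*2=62, -52*2=-104, 58*2=116
= [-36, -12, -100, 102, 54, 62, -104, 116]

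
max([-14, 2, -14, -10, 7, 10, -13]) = 10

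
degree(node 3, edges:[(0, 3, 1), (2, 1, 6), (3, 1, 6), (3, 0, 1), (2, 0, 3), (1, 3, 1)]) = 4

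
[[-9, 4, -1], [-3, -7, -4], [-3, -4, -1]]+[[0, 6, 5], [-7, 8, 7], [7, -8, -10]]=[[-9, 10, 4], [-10, 1, 3], [4, -12, -11]]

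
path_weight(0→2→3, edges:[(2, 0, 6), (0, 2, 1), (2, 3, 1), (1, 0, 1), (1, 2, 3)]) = w(0→2)=1 + w(2→3)=1
= 2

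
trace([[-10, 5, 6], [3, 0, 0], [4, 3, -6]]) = -16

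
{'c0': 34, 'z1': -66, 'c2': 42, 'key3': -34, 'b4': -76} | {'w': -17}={'c0': 34, 'z1': -66, 'c2': 42, 'key3': -34, 'b4': -76, 'w': -17}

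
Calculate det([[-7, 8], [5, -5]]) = -5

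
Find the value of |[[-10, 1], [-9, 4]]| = -31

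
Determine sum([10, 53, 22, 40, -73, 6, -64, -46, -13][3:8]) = slice → [40, -73, 6, -64, -46]
40 + (-73) + 6 + (-64) + (-46)
= -137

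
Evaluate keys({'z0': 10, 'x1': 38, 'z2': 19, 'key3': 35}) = ['z0', 'x1', 'z2', 'key3']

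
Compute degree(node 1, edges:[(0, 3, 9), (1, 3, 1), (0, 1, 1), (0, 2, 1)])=2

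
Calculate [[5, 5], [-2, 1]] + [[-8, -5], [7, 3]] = [[-3, 0], [5, 4]]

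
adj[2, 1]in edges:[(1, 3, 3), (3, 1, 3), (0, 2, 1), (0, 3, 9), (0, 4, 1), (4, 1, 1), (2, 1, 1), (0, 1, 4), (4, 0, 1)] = 1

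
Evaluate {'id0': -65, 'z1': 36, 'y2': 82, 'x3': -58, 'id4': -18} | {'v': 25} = {'id0': -65, 'z1': 36, 'y2': 82, 'x3': -58, 'id4': -18, 'v': 25}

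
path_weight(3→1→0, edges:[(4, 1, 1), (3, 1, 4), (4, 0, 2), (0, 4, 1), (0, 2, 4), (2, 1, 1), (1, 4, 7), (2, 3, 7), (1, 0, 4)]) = 8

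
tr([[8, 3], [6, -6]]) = diagonal: 8 + (-6)
= 2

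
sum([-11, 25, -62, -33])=-81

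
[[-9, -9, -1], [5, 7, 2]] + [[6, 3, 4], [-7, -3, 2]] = [[-3, -6, 3], [-2, 4, 4]]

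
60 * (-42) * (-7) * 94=1658160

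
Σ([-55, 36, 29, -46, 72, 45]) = (-55) + 36 + 29 + (-46) + 72 + 45
= 81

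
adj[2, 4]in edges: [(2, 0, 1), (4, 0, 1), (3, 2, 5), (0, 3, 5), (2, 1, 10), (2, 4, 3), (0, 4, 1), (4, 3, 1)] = 3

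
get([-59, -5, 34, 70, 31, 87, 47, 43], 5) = 87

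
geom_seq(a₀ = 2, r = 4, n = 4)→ [2, 8, 32, 128]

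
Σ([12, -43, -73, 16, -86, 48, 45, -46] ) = -127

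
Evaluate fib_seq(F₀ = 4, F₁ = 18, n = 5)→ F_2 = F_1 + F_0 = 22
F_3 = F_2 + F_1 = 40
F_4 = F_3 + F_2 = 62
= [4, 18, 22, 40, 62]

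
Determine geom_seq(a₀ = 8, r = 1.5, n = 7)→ a_0 = 8*1.5^0 = 8.0
a_1 = 8*1.5^1 = 12.0
a_2 = 8*1.5^2 = 18.0
...
= [8.0, 12.0, 18.0, 27.0, 40.5, 60.75, 91.125]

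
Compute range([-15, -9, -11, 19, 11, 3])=34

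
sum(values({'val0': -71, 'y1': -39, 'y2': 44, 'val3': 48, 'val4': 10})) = (-71) + (-39) + 44 + 48 + 10
= -8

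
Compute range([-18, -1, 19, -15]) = 37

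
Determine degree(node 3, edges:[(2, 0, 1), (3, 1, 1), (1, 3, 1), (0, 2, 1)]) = incident: (3,1), (1,3)
= 2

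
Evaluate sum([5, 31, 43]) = 5 + 31 + 43
= 79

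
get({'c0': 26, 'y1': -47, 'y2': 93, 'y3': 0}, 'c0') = 26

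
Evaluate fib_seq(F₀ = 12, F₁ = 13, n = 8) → [12, 13, 25, 38, 63, 101, 164, 265]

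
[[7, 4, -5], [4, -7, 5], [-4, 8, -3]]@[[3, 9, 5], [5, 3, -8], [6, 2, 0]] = C[0][0] = (7)*(3) + (4)*(5) + (-5)*(6) = 11
C[0][1] = (7)*(9) + (4)*(3) + (-5)*(2) = 65
C[0][2] = (7)*(5) + (4)*(-8) + (-5)*(0) = 3
C[1][0] = (4)*(3) + (-7)*(5) + (5)*(6) = 7
C[1][1] = (4)*(9) + (-7)*(3) + (5)*(2) = 25
C[1][2] = (4)*(5) + (-7)*(-8) + (5)*(0) = 76
... (3 more cells)
= [[11, 65, 3], [7, 25, 76], [10, -18, -84]]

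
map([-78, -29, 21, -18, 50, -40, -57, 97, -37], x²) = (-78)²=6084, (-29)²=841, (21)²=441, (-18)²=324, (50)²=2500, (-40)²=1600, (-57)²=3249, (97)²=9409, (-37)²=1369
= [6084, 841, 441, 324, 2500, 1600, 3249, 9409, 1369]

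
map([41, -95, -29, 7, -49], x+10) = [51, -85, -19, 17, -39]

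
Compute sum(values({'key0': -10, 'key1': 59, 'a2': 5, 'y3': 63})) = (-10) + 59 + 5 + 63
= 117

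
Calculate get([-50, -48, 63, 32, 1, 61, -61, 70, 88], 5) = 61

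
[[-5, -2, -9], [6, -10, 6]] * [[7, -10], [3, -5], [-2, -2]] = C[0][0] = (-5)*(7) + (-2)*(3) + (-9)*(-2) = -23
C[0][1] = (-5)*(-10) + (-2)*(-5) + (-9)*(-2) = 78
C[1][0] = (6)*(7) + (-10)*(3) + (6)*(-2) = 0
C[1][1] = (6)*(-10) + (-10)*(-5) + (6)*(-2) = -22
= [[-23, 78], [0, -22]]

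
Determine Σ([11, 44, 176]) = 231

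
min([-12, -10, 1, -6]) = -12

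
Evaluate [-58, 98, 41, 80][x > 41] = keep x where x > 41: -58✗, 98✓, 41✗, 80✓
= [98, 80]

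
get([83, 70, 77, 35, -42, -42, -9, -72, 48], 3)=35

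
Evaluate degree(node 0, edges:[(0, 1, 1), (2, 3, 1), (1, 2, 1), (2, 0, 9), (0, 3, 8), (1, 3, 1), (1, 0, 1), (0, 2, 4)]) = incident: (0,1), (2,0), (0,3), (1,0), (0,2)
= 5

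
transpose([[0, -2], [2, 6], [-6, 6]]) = [[0, 2, -6], [-2, 6, 6]]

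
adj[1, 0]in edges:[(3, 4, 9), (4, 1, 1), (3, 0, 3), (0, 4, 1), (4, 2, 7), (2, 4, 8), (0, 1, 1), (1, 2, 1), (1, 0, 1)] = 1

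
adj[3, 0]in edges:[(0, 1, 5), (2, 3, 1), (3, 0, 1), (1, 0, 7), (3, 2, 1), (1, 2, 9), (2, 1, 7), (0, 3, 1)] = 1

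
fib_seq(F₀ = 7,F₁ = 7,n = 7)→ F_2 = F_1 + F_0 = 14
F_3 = F_2 + F_1 = 21
F_4 = F_3 + F_2 = 35
...
= [7, 7, 14, 21, 35, 56, 91]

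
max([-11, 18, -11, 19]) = 19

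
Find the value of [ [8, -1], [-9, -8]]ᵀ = [[8, -9], [-1, -8]]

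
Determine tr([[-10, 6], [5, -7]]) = -17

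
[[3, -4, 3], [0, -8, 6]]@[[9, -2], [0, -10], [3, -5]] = [[36, 19], [18, 50]]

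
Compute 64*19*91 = 110656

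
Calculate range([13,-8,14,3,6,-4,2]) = 22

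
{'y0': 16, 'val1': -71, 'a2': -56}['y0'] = 16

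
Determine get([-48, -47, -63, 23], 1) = -47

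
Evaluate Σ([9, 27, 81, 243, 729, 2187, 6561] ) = 9 + 27 + 81 + 243 + 729 + 2187 + 6561
= 9837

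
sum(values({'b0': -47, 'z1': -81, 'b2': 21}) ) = (-47) + (-81) + 21
= -107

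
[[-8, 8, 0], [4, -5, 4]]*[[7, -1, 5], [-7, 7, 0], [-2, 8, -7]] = [[-112, 64, -40], [55, -7, -8]]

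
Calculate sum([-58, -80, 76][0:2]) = -138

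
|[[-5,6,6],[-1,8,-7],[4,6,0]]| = (1)*(-5)*det([[8, -7], [6, 0]]) + (-1)*(6)*det([[-1, -7], [4, 0]]) + (1)*(6)*det([[-1, 8], [4, 6]])
= -210 + -168 + -228
= -606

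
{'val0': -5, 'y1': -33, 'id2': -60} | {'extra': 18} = {'val0': -5, 'y1': -33, 'id2': -60, 'extra': 18}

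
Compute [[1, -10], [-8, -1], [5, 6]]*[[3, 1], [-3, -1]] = [[33, 11], [-21, -7], [-3, -1]]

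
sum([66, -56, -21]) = -11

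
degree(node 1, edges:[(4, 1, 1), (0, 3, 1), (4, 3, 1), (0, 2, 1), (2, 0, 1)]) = incident: (4,1)
= 1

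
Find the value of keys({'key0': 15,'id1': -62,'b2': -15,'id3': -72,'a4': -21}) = ['key0', 'id1', 'b2', 'id3', 'a4']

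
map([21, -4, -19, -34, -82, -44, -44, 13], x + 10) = 21+10=31, -4+10=6, -19+10=-9, -34+10=-24, -82+10=-72, -44+10=-34, -44+10=-34, 13+10=23
= [31, 6, -9, -24, -72, -34, -34, 23]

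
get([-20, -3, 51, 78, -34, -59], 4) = -34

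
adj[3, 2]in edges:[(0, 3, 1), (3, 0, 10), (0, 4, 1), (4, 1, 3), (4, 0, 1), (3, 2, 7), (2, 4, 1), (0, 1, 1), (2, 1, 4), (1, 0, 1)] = 7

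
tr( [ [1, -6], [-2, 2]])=diagonal: 1 + 2
= 3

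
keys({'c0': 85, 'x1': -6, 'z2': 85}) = ['c0', 'x1', 'z2']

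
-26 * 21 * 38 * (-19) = 394212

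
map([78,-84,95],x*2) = 78*2=156, -84*2=-168, 95*2=190
= [156, -168, 190]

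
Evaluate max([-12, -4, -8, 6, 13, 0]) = 13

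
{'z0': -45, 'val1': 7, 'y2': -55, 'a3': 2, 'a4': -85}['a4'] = -85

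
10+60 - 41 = 29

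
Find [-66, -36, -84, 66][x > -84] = keep x where x > -84: -66✓, -36✓, -84✗, 66✓
= [-66, -36, 66]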